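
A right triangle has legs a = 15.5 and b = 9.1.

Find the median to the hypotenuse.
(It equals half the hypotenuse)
Hypotenuse c = √(a² + b²) = √(240.25 + 82.81) = √323.06 ≈ 17.9739
Median to hypotenuse = c/2 ≈ 17.9739/2 ≈ 8.98693

Median = 8.987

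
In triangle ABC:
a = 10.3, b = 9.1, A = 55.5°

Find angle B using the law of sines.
a/sin(A) = b/sin(B)  ⇒  sin(B) = b·sin(A)/a = 9.1·sin(55.5°)/10.3
sin(55.5°) ≈ 0.824126
sin(B) ≈ 9.1·0.824126/10.3 ≈ 7.49955/10.3 ≈ 0.728111
B = arcsin(0.728111) ≈ 46.7283°
(Since b ≤ a we need B ≤ A, so the obtuse alternative 180° − 46.7283° ≈ 133.272° is rejected.)

B = 46.73°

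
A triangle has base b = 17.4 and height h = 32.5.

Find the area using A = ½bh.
A = ½·b·h = ½·17.4·32.5 = ½·565.5 = 282.75

Area = 282.75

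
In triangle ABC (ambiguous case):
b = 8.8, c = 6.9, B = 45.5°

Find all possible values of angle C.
b/sin(B) = c/sin(C)  ⇒  sin(C) = c·sin(B)/b = 6.9·sin(45.5°)/8.8
sin(45.5°) ≈ 0.71325
sin(C) ≈ 6.9·0.71325/8.8 ≈ 4.92143/8.8 ≈ 0.559253
Candidate 1: C₁ = arcsin(0.559253) ≈ 34.0042°  →  A = 180° − 45.5° − 34.0042° ≈ 100.496° > 0, valid
Candidate 2: C₂ = 180° − C₁ ≈ 145.996°  →  A = 180° − 45.5° − 145.996° ≈ -11.4958° ≤ 0, not a valid triangle

C = 34° (one solution)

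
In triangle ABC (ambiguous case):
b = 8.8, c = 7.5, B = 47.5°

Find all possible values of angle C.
b/sin(B) = c/sin(C)  ⇒  sin(C) = c·sin(B)/b = 7.5·sin(47.5°)/8.8
sin(47.5°) ≈ 0.737277
sin(C) ≈ 7.5·0.737277/8.8 ≈ 5.52958/8.8 ≈ 0.628361
Candidate 1: C₁ = arcsin(0.628361) ≈ 38.9293°  →  A = 180° − 47.5° − 38.9293° ≈ 93.5707° > 0, valid
Candidate 2: C₂ = 180° − C₁ ≈ 141.071°  →  A = 180° − 47.5° − 141.071° ≈ -8.5707° ≤ 0, not a valid triangle

C = 38.93° (one solution)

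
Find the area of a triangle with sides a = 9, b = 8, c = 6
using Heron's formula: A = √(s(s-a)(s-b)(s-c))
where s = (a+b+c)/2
s = (9 + 8 + 6)/2 = 23/2 = 11.5
s − a = 2.5, s − b = 3.5, s − c = 5.5
s(s−a)(s−b)(s−c) = 11.5·2.5·3.5·5.5 = 553.4375
Area = √553.4375 ≈ 23.5253

s = 11.5, Area = 23.53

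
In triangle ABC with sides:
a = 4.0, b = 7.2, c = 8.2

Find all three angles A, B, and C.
Law of cosines for each angle (a² = 16, b² = 51.84, c² = 67.24):
cos(A) = (b² + c² − a²)/(2bc) = (51.84 + 67.24 − 16)/(2·7.2·8.2) = 103.08/118.08 ≈ 0.872967  ⇒  A ≈ 29.1947°
cos(B) = (a² + c² − b²)/(2ac) = (16 + 67.24 − 51.84)/(2·4.0·8.2) = 31.4/65.6 ≈ 0.478659  ⇒  B ≈ 61.4022°
cos(C) = (a² + b² − c²)/(2ab) = (16 + 51.84 − 67.24)/(2·4.0·7.2) = 0.6/57.6 ≈ 0.0104167  ⇒  C ≈ 89.4032°
Check: A + B + C ≈ 180°

A = 29.19°, B = 61.4°, C = 89.4°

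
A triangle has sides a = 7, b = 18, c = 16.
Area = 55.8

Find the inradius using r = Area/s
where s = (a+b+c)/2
s = (7 + 18 + 16)/2 = 41/2 = 20.5
r = Area/s = 55.8/20.5 ≈ 2.72195

r = 2.722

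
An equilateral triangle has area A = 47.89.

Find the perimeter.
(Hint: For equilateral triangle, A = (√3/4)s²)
A = (√3/4)s²  ⇒  s² = 4A/√3 = 4·47.89/√3 = 191.56/1.73205 ≈ 110.597
s ≈ √110.597 ≈ 10.5165
Perimeter = 3s ≈ 3·10.5165 ≈ 31.5496

Perimeter = 31.55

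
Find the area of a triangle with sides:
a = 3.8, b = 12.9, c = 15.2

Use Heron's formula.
s = (3.8 + 12.9 + 15.2)/2 = 31.9/2 = 15.95
s − a = 12.15, s − b = 3.05, s − c = 0.75
s(s−a)(s−b)(s−c) = 15.95·12.15·3.05·0.75 ≈ 443.3
Area = √443.3 ≈ 21.0547

Area = 21.05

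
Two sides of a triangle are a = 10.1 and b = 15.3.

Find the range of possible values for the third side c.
Triangle inequality: |a − b| < c < a + b
|a − b| = |10.1 − 15.3| = 5.2
a + b = 10.1 + 15.3 = 25.4

5.2 < c < 25.4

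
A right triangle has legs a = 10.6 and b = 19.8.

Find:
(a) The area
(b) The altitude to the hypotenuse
(a) The legs are perpendicular, so Area = ½·a·b = ½·10.6·19.8 = ½·209.88 = 104.94
(b) Hypotenuse c = √(a² + b²) = √(112.36 + 392.04) = √504.4 ≈ 22.4589
    Area = ½·c·h_c  ⇒  h_c = 2·Area/c = 209.88/22.4589 ≈ 9.34509

Area = 104.94, h_c = 9.345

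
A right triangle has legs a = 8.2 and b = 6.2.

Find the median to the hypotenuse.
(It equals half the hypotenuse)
Hypotenuse c = √(a² + b²) = √(67.24 + 38.44) = √105.68 ≈ 10.2801
Median to hypotenuse = c/2 ≈ 10.2801/2 ≈ 5.14004

Median = 5.14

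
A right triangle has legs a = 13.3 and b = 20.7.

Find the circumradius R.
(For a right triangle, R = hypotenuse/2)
Hypotenuse c = √(a² + b²) = √(176.89 + 428.49) = √605.38 ≈ 24.6045
R = c/2 ≈ 24.6045/2 ≈ 12.3022

R = 12.3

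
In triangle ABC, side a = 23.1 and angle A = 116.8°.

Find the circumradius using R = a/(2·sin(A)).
R = a/(2·sin(A)) = 23.1/(2·sin(116.8°))
sin(116.8°) ≈ 0.892586
R ≈ 23.1/(2·0.892586) = 23.1/1.78517 ≈ 12.9399

R = 12.94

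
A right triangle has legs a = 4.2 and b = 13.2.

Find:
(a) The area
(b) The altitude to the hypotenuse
(a) The legs are perpendicular, so Area = ½·a·b = ½·4.2·13.2 = ½·55.44 = 27.72
(b) Hypotenuse c = √(a² + b²) = √(17.64 + 174.24) = √191.88 ≈ 13.8521
    Area = ½·c·h_c  ⇒  h_c = 2·Area/c = 55.44/13.8521 ≈ 4.00229

Area = 27.72, h_c = 4.002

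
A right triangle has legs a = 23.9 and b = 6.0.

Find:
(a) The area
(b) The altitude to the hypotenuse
(a) The legs are perpendicular, so Area = ½·a·b = ½·23.9·6.0 = ½·143.4 = 71.7
(b) Hypotenuse c = √(a² + b²) = √(571.21 + 36) = √607.21 ≈ 24.6416
    Area = ½·c·h_c  ⇒  h_c = 2·Area/c = 143.4/24.6416 ≈ 5.81942

Area = 71.7, h_c = 5.819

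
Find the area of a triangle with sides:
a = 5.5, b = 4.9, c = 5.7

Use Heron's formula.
s = (5.5 + 4.9 + 5.7)/2 = 16.1/2 = 8.05
s − a = 2.55, s − b = 3.15, s − c = 2.35
s(s−a)(s−b)(s−c) = 8.05·2.55·3.15·2.35 ≈ 151.955
Area = √151.955 ≈ 12.327

Area = 12.33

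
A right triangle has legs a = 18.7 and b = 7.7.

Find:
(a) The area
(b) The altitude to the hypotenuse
(a) The legs are perpendicular, so Area = ½·a·b = ½·18.7·7.7 = ½·143.99 = 71.995
(b) Hypotenuse c = √(a² + b²) = √(349.69 + 59.29) = √408.98 ≈ 20.2233
    Area = ½·c·h_c  ⇒  h_c = 2·Area/c = 143.99/20.2233 ≈ 7.12002

Area = 71.995, h_c = 7.12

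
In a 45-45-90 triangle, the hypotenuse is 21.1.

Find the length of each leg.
In a 45-45-90 triangle hypotenuse = leg·√2, so leg = hypotenuse/√2.
Leg = 21.1/√2 ≈ 21.1/1.41421 ≈ 14.92

Each leg = 14.92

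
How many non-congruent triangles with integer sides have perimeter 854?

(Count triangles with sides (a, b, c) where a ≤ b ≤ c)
Let a ≤ b ≤ c with a + b + c = 854. The only binding inequality is a + b > c, i.e. 854 − c > c, so c < 854/2; and c ≥ 854/3 since c is the largest side.
So 285 ≤ c ≤ 426. For each c, b runs from ⌈(854 − c)/2⌉ up to c (then a = 854 − b − c satisfies 1 ≤ a ≤ b automatically), giving c − ⌈(854 − c)/2⌉ + 1 choices.
Summing over c: 1 + 3 + 4 + 6 + … + 211 + 213  (142 terms, c = 285, …, 426) = 15194
Check (closed form: nearest integer to p²/48 for even p, (p+3)²/48 for odd p): 854²/48 = 729316/48 ≈ 15194.08 → 15194

15194 triangles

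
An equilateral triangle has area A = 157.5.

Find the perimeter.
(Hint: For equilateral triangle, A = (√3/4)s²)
A = (√3/4)s²  ⇒  s² = 4A/√3 = 4·157.5/√3 = 630/1.73205 ≈ 363.731
s ≈ √363.731 ≈ 19.0717
Perimeter = 3s ≈ 3·19.0717 ≈ 57.2152

Perimeter = 57.22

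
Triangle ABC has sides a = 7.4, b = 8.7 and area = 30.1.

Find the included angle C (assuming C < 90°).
Area = ½·a·b·sin(C)  ⇒  sin(C) = 2·Area/(a·b) = 2·30.1/(7.4·8.7) = 60.2/64.38 ≈ 0.935073
C = arcsin(0.935073) ≈ 69.2399° (taking the acute solution since C < 90°)

C = 69.24°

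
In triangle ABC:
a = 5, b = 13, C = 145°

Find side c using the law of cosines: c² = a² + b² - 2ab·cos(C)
c² = 5² + 13² − 2·5·13·cos(145°)
cos(145°) ≈ -0.819152
c² ≈ 25 + 169 − 130·(-0.819152) ≈ 194 + 106.49 ≈ 300.49
c ≈ √300.49 ≈ 17.3346

c = 17.33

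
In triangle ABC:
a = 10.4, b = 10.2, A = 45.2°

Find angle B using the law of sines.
a/sin(A) = b/sin(B)  ⇒  sin(B) = b·sin(A)/a = 10.2·sin(45.2°)/10.4
sin(45.2°) ≈ 0.709571
sin(B) ≈ 10.2·0.709571/10.4 ≈ 7.23762/10.4 ≈ 0.695925
B = arcsin(0.695925) ≈ 44.101°
(Since b ≤ a we need B ≤ A, so the obtuse alternative 180° − 44.101° ≈ 135.899° is rejected.)

B = 44.1°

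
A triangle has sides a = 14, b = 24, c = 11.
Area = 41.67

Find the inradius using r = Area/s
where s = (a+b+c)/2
s = (14 + 24 + 11)/2 = 49/2 = 24.5
r = Area/s = 41.67/24.5 ≈ 1.70082

r = 1.701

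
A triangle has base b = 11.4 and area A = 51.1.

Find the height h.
A = ½·b·h  ⇒  h = 2A/b = 2·51.1/11.4 = 102.2/11.4 ≈ 8.96491

h = 8.965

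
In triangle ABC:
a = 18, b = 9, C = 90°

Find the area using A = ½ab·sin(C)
A = ½·a·b·sin(C) = ½·18·9·sin(90°)
sin(90°) ≈ 1
A ≈ ½·162·1 = 81·1 ≈ 81

Area = 81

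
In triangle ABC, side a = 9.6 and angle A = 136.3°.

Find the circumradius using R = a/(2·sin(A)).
R = a/(2·sin(A)) = 9.6/(2·sin(136.3°))
sin(136.3°) ≈ 0.690882
R ≈ 9.6/(2·0.690882) = 9.6/1.38176 ≈ 6.94764

R = 6.948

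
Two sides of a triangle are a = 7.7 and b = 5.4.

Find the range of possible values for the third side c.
Triangle inequality: |a − b| < c < a + b
|a − b| = |7.7 − 5.4| = 2.3
a + b = 7.7 + 5.4 = 13.1

2.3 < c < 13.1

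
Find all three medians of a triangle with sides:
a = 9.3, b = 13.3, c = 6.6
Median formula: m_a = ½√(2b² + 2c² − a²) (and cyclically). a² = 86.49, b² = 176.89, c² = 43.56.
m_a = ½√(2·176.89 + 2·43.56 − 86.49) = ½√354.41 ≈ ½·18.8258 ≈ 9.41289
m_b = ½√(2·86.49 + 2·43.56 − 176.89) = ½√83.21 ≈ ½·9.12195 ≈ 4.56098
m_c = ½√(2·86.49 + 2·176.89 − 43.56) = ½√483.2 ≈ ½·21.9818 ≈ 10.9909

m_a = 9.413, m_b = 4.561, m_c = 10.99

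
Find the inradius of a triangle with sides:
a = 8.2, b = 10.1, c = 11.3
r = Area/s where s is the semi-perimeter.
s = (8.2 + 10.1 + 11.3)/2 = 29.6/2 = 14.8
Area = √(s(s−a)(s−b)(s−c)) = √(14.8·6.6·4.7·3.5) ≈ √1606.84 ≈ 40.0854
r ≈ 40.0854/14.8 ≈ 2.70847

r = 2.708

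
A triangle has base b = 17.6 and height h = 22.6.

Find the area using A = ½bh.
A = ½·b·h = ½·17.6·22.6 = ½·397.76 = 198.88

Area = 198.88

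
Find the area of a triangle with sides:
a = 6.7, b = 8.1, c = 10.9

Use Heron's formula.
s = (6.7 + 8.1 + 10.9)/2 = 25.7/2 = 12.85
s − a = 6.15, s − b = 4.75, s − c = 1.95
s(s−a)(s−b)(s−c) = 12.85·6.15·4.75·1.95 ≈ 731.992
Area = √731.992 ≈ 27.0554

Area = 27.06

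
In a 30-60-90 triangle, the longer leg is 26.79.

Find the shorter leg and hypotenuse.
In a 30-60-90 triangle the sides are in ratio 1 : √3 : 2, so short leg = long leg/√3 and hypotenuse = 2·(short leg).
Short leg = 26.79/√3 ≈ 26.79/1.73205 ≈ 15.4672
Hypotenuse = 2·15.4672 ≈ 30.9344

Short leg = 15.47, Hypotenuse = 30.93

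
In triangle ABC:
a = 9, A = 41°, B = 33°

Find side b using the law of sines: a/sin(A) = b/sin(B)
a/sin(A) = b/sin(B)  ⇒  b = a·sin(B)/sin(A) = 9·sin(33°)/sin(41°)
sin(33°) ≈ 0.544639, sin(41°) ≈ 0.656059
b ≈ 9·0.544639/0.656059 ≈ 4.90175/0.656059 ≈ 7.47151

b = 7.472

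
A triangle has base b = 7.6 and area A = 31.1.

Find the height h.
A = ½·b·h  ⇒  h = 2A/b = 2·31.1/7.6 = 62.2/7.6 ≈ 8.18421

h = 8.184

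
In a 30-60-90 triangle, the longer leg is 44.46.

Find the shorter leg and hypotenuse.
In a 30-60-90 triangle the sides are in ratio 1 : √3 : 2, so short leg = long leg/√3 and hypotenuse = 2·(short leg).
Short leg = 44.46/√3 ≈ 44.46/1.73205 ≈ 25.669
Hypotenuse = 2·25.669 ≈ 51.338

Short leg = 25.67, Hypotenuse = 51.34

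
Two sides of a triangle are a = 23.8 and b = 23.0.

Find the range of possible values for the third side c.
Triangle inequality: |a − b| < c < a + b
|a − b| = |23.8 − 23.0| = 0.8
a + b = 23.8 + 23.0 = 46.8

0.8 < c < 46.8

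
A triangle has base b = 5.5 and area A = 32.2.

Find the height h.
A = ½·b·h  ⇒  h = 2A/b = 2·32.2/5.5 = 64.4/5.5 ≈ 11.7091

h = 11.71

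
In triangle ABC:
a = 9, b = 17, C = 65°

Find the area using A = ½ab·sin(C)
A = ½·a·b·sin(C) = ½·9·17·sin(65°)
sin(65°) ≈ 0.906308
A ≈ ½·153·0.906308 = 76.5·0.906308 ≈ 69.3325

Area = 69.33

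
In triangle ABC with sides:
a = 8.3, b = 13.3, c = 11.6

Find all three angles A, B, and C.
Law of cosines for each angle (a² = 68.89, b² = 176.89, c² = 134.56):
cos(A) = (b² + c² − a²)/(2bc) = (176.89 + 134.56 − 68.89)/(2·13.3·11.6) = 242.56/308.56 ≈ 0.786103  ⇒  A ≈ 38.1772°
cos(B) = (a² + c² − b²)/(2ac) = (68.89 + 134.56 − 176.89)/(2·8.3·11.6) = 26.56/192.56 ≈ 0.137931  ⇒  B ≈ 82.0719°
cos(C) = (a² + b² − c²)/(2ab) = (68.89 + 176.89 − 134.56)/(2·8.3·13.3) = 111.22/220.78 ≈ 0.503759  ⇒  C ≈ 59.751°
Check: A + B + C ≈ 180°

A = 38.18°, B = 82.07°, C = 59.75°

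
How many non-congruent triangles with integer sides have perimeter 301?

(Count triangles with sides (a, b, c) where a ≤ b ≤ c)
Let a ≤ b ≤ c with a + b + c = 301. The only binding inequality is a + b > c, i.e. 301 − c > c, so c < 301/2; and c ≥ 301/3 since c is the largest side.
So 101 ≤ c ≤ 150. For each c, b runs from ⌈(301 − c)/2⌉ up to c (then a = 301 − b − c satisfies 1 ≤ a ≤ b automatically), giving c − ⌈(301 − c)/2⌉ + 1 choices.
Summing over c: 2 + 3 + 5 + 6 + … + 74 + 75  (50 terms, c = 101, …, 150) = 1925
Check (closed form: nearest integer to p²/48 for even p, (p+3)²/48 for odd p): (301+3)²/48 = 304²/48 = 92416/48 ≈ 1925.33 → 1925

1925 triangles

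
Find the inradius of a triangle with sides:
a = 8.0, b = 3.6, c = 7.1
r = Area/s where s is the semi-perimeter.
s = (8.0 + 3.6 + 7.1)/2 = 18.7/2 = 9.35
Area = √(s(s−a)(s−b)(s−c)) = √(9.35·1.35·5.75·2.25) ≈ √163.304 ≈ 12.779
r ≈ 12.779/9.35 ≈ 1.36674

r = 1.367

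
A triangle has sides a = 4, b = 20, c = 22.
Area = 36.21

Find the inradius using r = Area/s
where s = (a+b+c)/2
s = (4 + 20 + 22)/2 = 46/2 = 23
r = Area/s = 36.21/23 ≈ 1.57435

r = 1.574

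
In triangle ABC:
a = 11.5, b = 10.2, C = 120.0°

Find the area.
Two sides and the included angle (SAS): A = ½·a·b·sin(C) = ½·11.5·10.2·sin(120.0°)
sin(120.0°) ≈ 0.866025
A ≈ ½·117.3·0.866025 = 58.65·0.866025 ≈ 50.7924

Area = 50.79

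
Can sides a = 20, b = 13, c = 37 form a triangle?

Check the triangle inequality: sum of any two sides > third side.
a + b vs c: 20 + 13 = 33 ≤ 37  ✗
a + c vs b: 20 + 37 = 57 > 13  ✓
b + c vs a: 13 + 37 = 50 > 20  ✓

No: 20 + 13 = 33 is not > 37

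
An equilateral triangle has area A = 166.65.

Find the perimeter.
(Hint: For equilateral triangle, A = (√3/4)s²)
A = (√3/4)s²  ⇒  s² = 4A/√3 = 4·166.65/√3 = 666.6/1.73205 ≈ 384.862
s ≈ √384.862 ≈ 19.6179
Perimeter = 3s ≈ 3·19.6179 ≈ 58.8537

Perimeter = 58.85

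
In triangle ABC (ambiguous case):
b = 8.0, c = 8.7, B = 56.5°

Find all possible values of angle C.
b/sin(B) = c/sin(C)  ⇒  sin(C) = c·sin(B)/b = 8.7·sin(56.5°)/8.0
sin(56.5°) ≈ 0.833886
sin(C) ≈ 8.7·0.833886/8.0 ≈ 7.25481/8.0 ≈ 0.906851
Candidate 1: C₁ = arcsin(0.906851) ≈ 65.0737°  →  A = 180° − 56.5° − 65.0737° ≈ 58.4263° > 0, valid
Candidate 2: C₂ = 180° − C₁ ≈ 114.926°  →  A = 180° − 56.5° − 114.926° ≈ 8.57372° > 0, valid

C = 65.07° or C = 114.9° (two solutions)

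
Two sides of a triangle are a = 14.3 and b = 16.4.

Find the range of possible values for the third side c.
Triangle inequality: |a − b| < c < a + b
|a − b| = |14.3 − 16.4| = 2.1
a + b = 14.3 + 16.4 = 30.7

2.1 < c < 30.7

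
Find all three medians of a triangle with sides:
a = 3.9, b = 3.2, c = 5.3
Median formula: m_a = ½√(2b² + 2c² − a²) (and cyclically). a² = 15.21, b² = 10.24, c² = 28.09.
m_a = ½√(2·10.24 + 2·28.09 − 15.21) = ½√61.45 ≈ ½·7.83901 ≈ 3.9195
m_b = ½√(2·15.21 + 2·28.09 − 10.24) = ½√76.36 ≈ ½·8.73842 ≈ 4.36921
m_c = ½√(2·15.21 + 2·10.24 − 28.09) = ½√22.81 ≈ ½·4.77598 ≈ 2.38799

m_a = 3.92, m_b = 4.369, m_c = 2.388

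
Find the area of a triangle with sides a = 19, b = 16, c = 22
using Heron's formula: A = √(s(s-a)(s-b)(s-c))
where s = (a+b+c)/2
s = (19 + 16 + 22)/2 = 57/2 = 28.5
s − a = 9.5, s − b = 12.5, s − c = 6.5
s(s−a)(s−b)(s−c) = 28.5·9.5·12.5·6.5 = 21998.4375
Area = √21998.4375 ≈ 148.319

s = 28.5, Area = 148.3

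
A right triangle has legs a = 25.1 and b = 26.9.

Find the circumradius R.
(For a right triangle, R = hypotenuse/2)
Hypotenuse c = √(a² + b²) = √(630.01 + 723.61) = √1353.62 ≈ 36.7916
R = c/2 ≈ 36.7916/2 ≈ 18.3958

R = 18.4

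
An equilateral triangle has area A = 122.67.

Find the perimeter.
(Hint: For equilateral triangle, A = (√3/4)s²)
A = (√3/4)s²  ⇒  s² = 4A/√3 = 4·122.67/√3 = 490.68/1.73205 ≈ 283.294
s ≈ √283.294 ≈ 16.8313
Perimeter = 3s ≈ 3·16.8313 ≈ 50.494

Perimeter = 50.49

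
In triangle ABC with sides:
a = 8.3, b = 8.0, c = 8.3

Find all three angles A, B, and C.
Law of cosines for each angle (a² = 68.89, b² = 64, c² = 68.89):
cos(A) = (b² + c² − a²)/(2bc) = (64 + 68.89 − 68.89)/(2·8.0·8.3) = 64/132.8 ≈ 0.481928  ⇒  A ≈ 61.1886°
cos(B) = (a² + c² − b²)/(2ac) = (68.89 + 68.89 − 64)/(2·8.3·8.3) = 73.78/137.78 ≈ 0.535491  ⇒  B ≈ 57.6228°
cos(C) = (a² + b² − c²)/(2ab) = (68.89 + 64 − 68.89)/(2·8.3·8.0) = 64/132.8 ≈ 0.481928  ⇒  C ≈ 61.1886°
Check: A + B + C ≈ 180°

A = 61.19°, B = 57.62°, C = 61.19°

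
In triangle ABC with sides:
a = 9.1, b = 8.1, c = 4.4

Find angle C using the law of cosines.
c² = a² + b² − 2ab·cos(C)  ⇒  cos(C) = (a² + b² − c²)/(2ab)
cos(C) = (9.1² + 8.1² − 4.4²)/(2·9.1·8.1) = (82.81 + 65.61 − 19.36)/147.42 = 129.06/147.42 ≈ 0.875458
C = arccos(0.875458) ≈ 28.9008°

C = 28.9°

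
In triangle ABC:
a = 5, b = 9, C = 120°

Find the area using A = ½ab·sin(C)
A = ½·a·b·sin(C) = ½·5·9·sin(120°)
sin(120°) ≈ 0.866025
A ≈ ½·45·0.866025 = 22.5·0.866025 ≈ 19.4856

Area = 19.49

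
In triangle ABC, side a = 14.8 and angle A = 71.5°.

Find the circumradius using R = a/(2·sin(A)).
R = a/(2·sin(A)) = 14.8/(2·sin(71.5°))
sin(71.5°) ≈ 0.948324
R ≈ 14.8/(2·0.948324) = 14.8/1.89665 ≈ 7.80324

R = 7.803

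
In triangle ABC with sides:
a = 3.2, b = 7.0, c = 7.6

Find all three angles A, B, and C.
Law of cosines for each angle (a² = 10.24, b² = 49, c² = 57.76):
cos(A) = (b² + c² − a²)/(2bc) = (49 + 57.76 − 10.24)/(2·7.0·7.6) = 96.52/106.4 ≈ 0.907143  ⇒  A ≈ 24.8865°
cos(B) = (a² + c² − b²)/(2ac) = (10.24 + 57.76 − 49)/(2·3.2·7.6) = 19/48.64 ≈ 0.390625  ⇒  B ≈ 67.0066°
cos(C) = (a² + b² − c²)/(2ab) = (10.24 + 49 − 57.76)/(2·3.2·7.0) = 1.48/44.8 ≈ 0.0330357  ⇒  C ≈ 88.1068°
Check: A + B + C ≈ 180°

A = 24.89°, B = 67.01°, C = 88.11°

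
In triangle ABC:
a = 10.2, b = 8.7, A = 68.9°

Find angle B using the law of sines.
a/sin(A) = b/sin(B)  ⇒  sin(B) = b·sin(A)/a = 8.7·sin(68.9°)/10.2
sin(68.9°) ≈ 0.932954
sin(B) ≈ 8.7·0.932954/10.2 ≈ 8.1167/10.2 ≈ 0.795754
B = arcsin(0.795754) ≈ 52.7266°
(Since b ≤ a we need B ≤ A, so the obtuse alternative 180° − 52.7266° ≈ 127.273° is rejected.)

B = 52.73°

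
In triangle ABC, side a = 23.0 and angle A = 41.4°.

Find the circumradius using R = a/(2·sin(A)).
R = a/(2·sin(A)) = 23.0/(2·sin(41.4°))
sin(41.4°) ≈ 0.661312
R ≈ 23.0/(2·0.661312) = 23.0/1.32262 ≈ 17.3897

R = 17.39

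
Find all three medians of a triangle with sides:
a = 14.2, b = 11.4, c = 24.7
Median formula: m_a = ½√(2b² + 2c² − a²) (and cyclically). a² = 201.64, b² = 129.96, c² = 610.09.
m_a = ½√(2·129.96 + 2·610.09 − 201.64) = ½√1278.46 ≈ ½·35.7556 ≈ 17.8778
m_b = ½√(2·201.64 + 2·610.09 − 129.96) = ½√1493.5 ≈ ½·38.6458 ≈ 19.3229
m_c = ½√(2·201.64 + 2·129.96 − 610.09) = ½√53.11 ≈ ½·7.28766 ≈ 3.64383

m_a = 17.88, m_b = 19.32, m_c = 3.644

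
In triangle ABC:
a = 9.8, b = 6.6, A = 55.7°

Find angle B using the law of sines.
a/sin(A) = b/sin(B)  ⇒  sin(B) = b·sin(A)/a = 6.6·sin(55.7°)/9.8
sin(55.7°) ≈ 0.826098
sin(B) ≈ 6.6·0.826098/9.8 ≈ 5.45225/9.8 ≈ 0.556352
B = arcsin(0.556352) ≈ 33.8039°
(Since b ≤ a we need B ≤ A, so the obtuse alternative 180° − 33.8039° ≈ 146.196° is rejected.)

B = 33.8°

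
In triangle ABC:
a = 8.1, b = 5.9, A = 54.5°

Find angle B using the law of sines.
a/sin(A) = b/sin(B)  ⇒  sin(B) = b·sin(A)/a = 5.9·sin(54.5°)/8.1
sin(54.5°) ≈ 0.814116
sin(B) ≈ 5.9·0.814116/8.1 ≈ 4.80328/8.1 ≈ 0.592998
B = arcsin(0.592998) ≈ 36.37°
(Since b ≤ a we need B ≤ A, so the obtuse alternative 180° − 36.37° ≈ 143.63° is rejected.)

B = 36.37°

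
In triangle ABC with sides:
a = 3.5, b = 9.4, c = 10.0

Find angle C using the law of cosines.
c² = a² + b² − 2ab·cos(C)  ⇒  cos(C) = (a² + b² − c²)/(2ab)
cos(C) = (3.5² + 9.4² − 10.0²)/(2·3.5·9.4) = (12.25 + 88.36 − 100)/65.8 = 0.61/65.8 ≈ 0.00927052
C = arccos(0.00927052) ≈ 89.4688°

C = 89.47°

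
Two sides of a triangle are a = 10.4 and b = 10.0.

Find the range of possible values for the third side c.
Triangle inequality: |a − b| < c < a + b
|a − b| = |10.4 − 10.0| = 0.4
a + b = 10.4 + 10.0 = 20.4

0.4 < c < 20.4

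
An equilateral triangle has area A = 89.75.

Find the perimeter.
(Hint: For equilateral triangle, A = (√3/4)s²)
A = (√3/4)s²  ⇒  s² = 4A/√3 = 4·89.75/√3 = 359/1.73205 ≈ 207.269
s ≈ √207.269 ≈ 14.3968
Perimeter = 3s ≈ 3·14.3968 ≈ 43.1905

Perimeter = 43.19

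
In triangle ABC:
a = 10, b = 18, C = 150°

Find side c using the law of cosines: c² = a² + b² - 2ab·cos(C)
c² = 10² + 18² − 2·10·18·cos(150°)
cos(150°) ≈ -0.866025
c² ≈ 100 + 324 − 360·(-0.866025) ≈ 424 + 311.769 ≈ 735.769
c ≈ √735.769 ≈ 27.1251

c = 27.13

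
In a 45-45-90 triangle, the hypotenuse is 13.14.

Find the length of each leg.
In a 45-45-90 triangle hypotenuse = leg·√2, so leg = hypotenuse/√2.
Leg = 13.14/√2 ≈ 13.14/1.41421 ≈ 9.29138

Each leg = 9.291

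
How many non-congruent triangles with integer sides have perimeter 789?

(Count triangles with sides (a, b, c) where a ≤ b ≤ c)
Let a ≤ b ≤ c with a + b + c = 789. The only binding inequality is a + b > c, i.e. 789 − c > c, so c < 789/2; and c ≥ 789/3 since c is the largest side.
So 263 ≤ c ≤ 394. For each c, b runs from ⌈(789 − c)/2⌉ up to c (then a = 789 − b − c satisfies 1 ≤ a ≤ b automatically), giving c − ⌈(789 − c)/2⌉ + 1 choices.
Summing over c: 1 + 2 + 4 + 5 + … + 196 + 197  (132 terms, c = 263, …, 394) = 13068
Check (closed form: nearest integer to p²/48 for even p, (p+3)²/48 for odd p): (789+3)²/48 = 792²/48 = 627264/48 ≈ 13068.00 → 13068

13068 triangles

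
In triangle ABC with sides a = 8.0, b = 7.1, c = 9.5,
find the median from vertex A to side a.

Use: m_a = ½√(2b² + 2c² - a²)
m_a = ½√(2·7.1² + 2·9.5² − 8.0²) = ½√(2·50.41 + 2·90.25 − 64) = ½√(100.82 + 180.5 − 64) = ½√217.32
√217.32 ≈ 14.7418, so m_a ≈ 7.37089

m_a = 7.371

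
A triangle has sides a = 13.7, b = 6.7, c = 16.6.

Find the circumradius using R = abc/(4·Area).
First find the area with Heron's formula.
s = (13.7 + 6.7 + 16.6)/2 = 18.5
Area = √(s(s−a)(s−b)(s−c)) = √(18.5·4.8·11.8·1.9) ≈ √1990.9 ≈ 44.6195
abc = 13.7·6.7·16.6 = 1523.714
R = abc/(4·Area) ≈ 1523.714/(4·44.6195) = 1523.714/178.478 ≈ 8.53727

R = 8.537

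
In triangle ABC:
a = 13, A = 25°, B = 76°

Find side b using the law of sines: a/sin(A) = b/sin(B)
a/sin(A) = b/sin(B)  ⇒  b = a·sin(B)/sin(A) = 13·sin(76°)/sin(25°)
sin(76°) ≈ 0.970296, sin(25°) ≈ 0.422618
b ≈ 13·0.970296/0.422618 ≈ 12.6138/0.422618 ≈ 29.8469

b = 29.85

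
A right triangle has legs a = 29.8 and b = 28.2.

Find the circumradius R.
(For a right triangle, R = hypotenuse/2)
Hypotenuse c = √(a² + b²) = √(888.04 + 795.24) = √1683.28 ≈ 41.0278
R = c/2 ≈ 41.0278/2 ≈ 20.5139

R = 20.51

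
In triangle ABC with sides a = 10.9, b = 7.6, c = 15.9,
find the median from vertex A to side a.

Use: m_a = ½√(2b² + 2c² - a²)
m_a = ½√(2·7.6² + 2·15.9² − 10.9²) = ½√(2·57.76 + 2·252.81 − 118.81) = ½√(115.52 + 505.62 − 118.81) = ½√502.33
√502.33 ≈ 22.4127, so m_a ≈ 11.2064

m_a = 11.21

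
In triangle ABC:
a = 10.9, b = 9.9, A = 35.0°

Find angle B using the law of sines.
a/sin(A) = b/sin(B)  ⇒  sin(B) = b·sin(A)/a = 9.9·sin(35.0°)/10.9
sin(35.0°) ≈ 0.573576
sin(B) ≈ 9.9·0.573576/10.9 ≈ 5.67841/10.9 ≈ 0.520955
B = arcsin(0.520955) ≈ 31.3963°
(Since b ≤ a we need B ≤ A, so the obtuse alternative 180° − 31.3963° ≈ 148.604° is rejected.)

B = 31.4°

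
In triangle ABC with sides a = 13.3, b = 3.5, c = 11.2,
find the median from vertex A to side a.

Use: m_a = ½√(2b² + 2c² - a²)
m_a = ½√(2·3.5² + 2·11.2² − 13.3²) = ½√(2·12.25 + 2·125.44 − 176.89) = ½√(24.5 + 250.88 − 176.89) = ½√98.49
√98.49 ≈ 9.92421, so m_a ≈ 4.96211

m_a = 4.962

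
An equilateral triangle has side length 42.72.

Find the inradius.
r = Area/s with s the semi-perimeter.
Area = (√3/4)·42.72² = (√3/4)·1824.9984 ≈ 0.433013·1824.9984 ≈ 790.247
s = 3·42.72/2 = 64.08
r ≈ 790.247/64.08 ≈ 12.3322
(Equivalently r = side/(2√3) = 42.72/3.4641 ≈ 12.3322.)

r = 12.33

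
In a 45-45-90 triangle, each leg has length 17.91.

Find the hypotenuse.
In a 45-45-90 triangle the sides are in ratio 1 : 1 : √2, so hypotenuse = leg·√2.
Hypotenuse = 17.91·√2 ≈ 17.91·1.41421 ≈ 25.3286

Hypotenuse = 17.91√2 = 25.33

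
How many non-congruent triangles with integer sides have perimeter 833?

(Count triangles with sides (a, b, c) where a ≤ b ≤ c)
Let a ≤ b ≤ c with a + b + c = 833. The only binding inequality is a + b > c, i.e. 833 − c > c, so c < 833/2; and c ≥ 833/3 since c is the largest side.
So 278 ≤ c ≤ 416. For each c, b runs from ⌈(833 − c)/2⌉ up to c (then a = 833 − b − c satisfies 1 ≤ a ≤ b automatically), giving c − ⌈(833 − c)/2⌉ + 1 choices.
Summing over c: 1 + 3 + 4 + 6 + … + 207 + 208  (139 terms, c = 278, …, 416) = 14560
Check (closed form: nearest integer to p²/48 for even p, (p+3)²/48 for odd p): (833+3)²/48 = 836²/48 = 698896/48 ≈ 14560.33 → 14560

14560 triangles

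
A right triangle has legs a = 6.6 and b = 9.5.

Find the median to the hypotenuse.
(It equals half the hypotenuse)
Hypotenuse c = √(a² + b²) = √(43.56 + 90.25) = √133.81 ≈ 11.5676
Median to hypotenuse = c/2 ≈ 11.5676/2 ≈ 5.78381

Median = 5.784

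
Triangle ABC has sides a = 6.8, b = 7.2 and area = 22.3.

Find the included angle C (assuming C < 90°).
Area = ½·a·b·sin(C)  ⇒  sin(C) = 2·Area/(a·b) = 2·22.3/(6.8·7.2) = 44.6/48.96 ≈ 0.910948
C = arcsin(0.910948) ≈ 65.6366° (taking the acute solution since C < 90°)

C = 65.64°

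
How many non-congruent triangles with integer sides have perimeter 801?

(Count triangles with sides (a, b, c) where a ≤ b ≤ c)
Let a ≤ b ≤ c with a + b + c = 801. The only binding inequality is a + b > c, i.e. 801 − c > c, so c < 801/2; and c ≥ 801/3 since c is the largest side.
So 267 ≤ c ≤ 400. For each c, b runs from ⌈(801 − c)/2⌉ up to c (then a = 801 − b − c satisfies 1 ≤ a ≤ b automatically), giving c − ⌈(801 − c)/2⌉ + 1 choices.
Summing over c: 1 + 2 + 4 + 5 + … + 199 + 200  (134 terms, c = 267, …, 400) = 13467
Check (closed form: nearest integer to p²/48 for even p, (p+3)²/48 for odd p): (801+3)²/48 = 804²/48 = 646416/48 ≈ 13467.00 → 13467

13467 triangles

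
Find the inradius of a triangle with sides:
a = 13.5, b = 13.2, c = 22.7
r = Area/s where s is the semi-perimeter.
s = (13.5 + 13.2 + 22.7)/2 = 49.4/2 = 24.7
Area = √(s(s−a)(s−b)(s−c)) = √(24.7·11.2·11.5·2) ≈ √6362.72 ≈ 79.7667
r ≈ 79.7667/24.7 ≈ 3.22942

r = 3.229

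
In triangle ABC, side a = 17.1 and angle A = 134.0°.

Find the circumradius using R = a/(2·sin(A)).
R = a/(2·sin(A)) = 17.1/(2·sin(134.0°))
sin(134.0°) ≈ 0.71934
R ≈ 17.1/(2·0.71934) = 17.1/1.43868 ≈ 11.8859

R = 11.89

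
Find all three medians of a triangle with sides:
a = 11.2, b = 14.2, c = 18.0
Median formula: m_a = ½√(2b² + 2c² − a²) (and cyclically). a² = 125.44, b² = 201.64, c² = 324.
m_a = ½√(2·201.64 + 2·324 − 125.44) = ½√925.84 ≈ ½·30.4276 ≈ 15.2138
m_b = ½√(2·125.44 + 2·324 − 201.64) = ½√697.24 ≈ ½·26.4053 ≈ 13.2027
m_c = ½√(2·125.44 + 2·201.64 − 324) = ½√330.16 ≈ ½·18.1703 ≈ 9.08515

m_a = 15.21, m_b = 13.2, m_c = 9.085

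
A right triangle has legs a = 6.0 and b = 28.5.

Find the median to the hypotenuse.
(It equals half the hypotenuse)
Hypotenuse c = √(a² + b²) = √(36 + 812.25) = √848.25 ≈ 29.1247
Median to hypotenuse = c/2 ≈ 29.1247/2 ≈ 14.5624

Median = 14.56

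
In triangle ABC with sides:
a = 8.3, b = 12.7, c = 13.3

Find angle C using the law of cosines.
c² = a² + b² − 2ab·cos(C)  ⇒  cos(C) = (a² + b² − c²)/(2ab)
cos(C) = (8.3² + 12.7² − 13.3²)/(2·8.3·12.7) = (68.89 + 161.29 − 176.89)/210.82 = 53.29/210.82 ≈ 0.252775
C = arccos(0.252775) ≈ 75.3582°

C = 75.36°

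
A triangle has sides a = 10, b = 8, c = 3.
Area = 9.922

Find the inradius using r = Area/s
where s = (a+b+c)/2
s = (10 + 8 + 3)/2 = 21/2 = 10.5
r = Area/s = 9.922/10.5 ≈ 0.944952

r = 0.945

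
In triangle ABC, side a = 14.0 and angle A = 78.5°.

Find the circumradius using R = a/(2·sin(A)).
R = a/(2·sin(A)) = 14.0/(2·sin(78.5°))
sin(78.5°) ≈ 0.979925
R ≈ 14.0/(2·0.979925) = 14.0/1.95985 ≈ 7.14341

R = 7.143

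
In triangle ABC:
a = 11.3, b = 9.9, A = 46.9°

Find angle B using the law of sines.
a/sin(A) = b/sin(B)  ⇒  sin(B) = b·sin(A)/a = 9.9·sin(46.9°)/11.3
sin(46.9°) ≈ 0.730162
sin(B) ≈ 9.9·0.730162/11.3 ≈ 7.22861/11.3 ≈ 0.6397
B = arcsin(0.6397) ≈ 39.7694°
(Since b ≤ a we need B ≤ A, so the obtuse alternative 180° − 39.7694° ≈ 140.231° is rejected.)

B = 39.77°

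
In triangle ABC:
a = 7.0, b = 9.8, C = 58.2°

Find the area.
Two sides and the included angle (SAS): A = ½·a·b·sin(C) = ½·7.0·9.8·sin(58.2°)
sin(58.2°) ≈ 0.849893
A ≈ ½·68.6·0.849893 = 34.3·0.849893 ≈ 29.1513

Area = 29.15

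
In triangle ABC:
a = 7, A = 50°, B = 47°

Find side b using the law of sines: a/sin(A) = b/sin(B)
a/sin(A) = b/sin(B)  ⇒  b = a·sin(B)/sin(A) = 7·sin(47°)/sin(50°)
sin(47°) ≈ 0.731354, sin(50°) ≈ 0.766044
b ≈ 7·0.731354/0.766044 ≈ 5.11948/0.766044 ≈ 6.683

b = 6.683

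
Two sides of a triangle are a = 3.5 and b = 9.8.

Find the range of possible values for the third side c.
Triangle inequality: |a − b| < c < a + b
|a − b| = |3.5 − 9.8| = 6.3
a + b = 3.5 + 9.8 = 13.3

6.3 < c < 13.3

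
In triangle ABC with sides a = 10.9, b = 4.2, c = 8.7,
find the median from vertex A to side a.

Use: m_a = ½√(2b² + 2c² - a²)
m_a = ½√(2·4.2² + 2·8.7² − 10.9²) = ½√(2·17.64 + 2·75.69 − 118.81) = ½√(35.28 + 151.38 − 118.81) = ½√67.85
√67.85 ≈ 8.23711, so m_a ≈ 4.11856

m_a = 4.119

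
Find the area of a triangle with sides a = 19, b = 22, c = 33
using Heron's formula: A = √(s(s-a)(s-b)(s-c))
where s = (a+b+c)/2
s = (19 + 22 + 33)/2 = 74/2 = 37
s − a = 18, s − b = 15, s − c = 4
s(s−a)(s−b)(s−c) = 37·18·15·4 = 39960
Area = √39960 ≈ 199.9

s = 37.0, Area = 199.9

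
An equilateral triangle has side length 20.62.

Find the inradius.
r = Area/s with s the semi-perimeter.
Area = (√3/4)·20.62² = (√3/4)·425.1844 ≈ 0.433013·425.1844 ≈ 184.11
s = 3·20.62/2 = 30.93
r ≈ 184.11/30.93 ≈ 5.95248
(Equivalently r = side/(2√3) = 20.62/3.4641 ≈ 5.95248.)

r = 5.952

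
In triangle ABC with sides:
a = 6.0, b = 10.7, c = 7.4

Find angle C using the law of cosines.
c² = a² + b² − 2ab·cos(C)  ⇒  cos(C) = (a² + b² − c²)/(2ab)
cos(C) = (6.0² + 10.7² − 7.4²)/(2·6.0·10.7) = (36 + 114.49 − 54.76)/128.4 = 95.73/128.4 ≈ 0.745561
C = arccos(0.745561) ≈ 41.7927°

C = 41.79°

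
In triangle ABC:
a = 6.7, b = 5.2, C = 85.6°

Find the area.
Two sides and the included angle (SAS): A = ½·a·b·sin(C) = ½·6.7·5.2·sin(85.6°)
sin(85.6°) ≈ 0.997053
A ≈ ½·34.84·0.997053 = 17.42·0.997053 ≈ 17.3687

Area = 17.37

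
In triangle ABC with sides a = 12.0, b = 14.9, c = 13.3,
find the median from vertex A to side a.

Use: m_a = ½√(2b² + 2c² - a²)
m_a = ½√(2·14.9² + 2·13.3² − 12.0²) = ½√(2·222.01 + 2·176.89 − 144) = ½√(444.02 + 353.78 − 144) = ½√653.8
√653.8 ≈ 25.5695, so m_a ≈ 12.7848

m_a = 12.78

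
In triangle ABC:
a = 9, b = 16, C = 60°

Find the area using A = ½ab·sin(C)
A = ½·a·b·sin(C) = ½·9·16·sin(60°)
sin(60°) ≈ 0.866025
A ≈ ½·144·0.866025 = 72·0.866025 ≈ 62.3538

Area = 62.35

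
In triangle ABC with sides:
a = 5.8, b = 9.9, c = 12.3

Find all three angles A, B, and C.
Law of cosines for each angle (a² = 33.64, b² = 98.01, c² = 151.29):
cos(A) = (b² + c² − a²)/(2bc) = (98.01 + 151.29 − 33.64)/(2·9.9·12.3) = 215.66/243.54 ≈ 0.885522  ⇒  A ≈ 27.6842°
cos(B) = (a² + c² − b²)/(2ac) = (33.64 + 151.29 − 98.01)/(2·5.8·12.3) = 86.92/142.68 ≈ 0.609195  ⇒  B ≈ 52.4687°
cos(C) = (a² + b² − c²)/(2ab) = (33.64 + 98.01 − 151.29)/(2·5.8·9.9) = -19.64/114.84 ≈ -0.171021  ⇒  C ≈ 99.8472°
Check: A + B + C ≈ 180°

A = 27.68°, B = 52.47°, C = 99.85°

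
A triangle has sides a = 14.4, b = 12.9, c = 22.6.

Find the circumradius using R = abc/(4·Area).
First find the area with Heron's formula.
s = (14.4 + 12.9 + 22.6)/2 = 24.95
Area = √(s(s−a)(s−b)(s−c)) = √(24.95·10.55·12.05·2.35) ≈ √7453.8 ≈ 86.3354
abc = 14.4·12.9·22.6 = 4198.176
R = abc/(4·Area) ≈ 4198.176/(4·86.3354) = 4198.176/345.342 ≈ 12.1566

R = 12.16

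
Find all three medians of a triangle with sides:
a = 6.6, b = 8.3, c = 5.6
Median formula: m_a = ½√(2b² + 2c² − a²) (and cyclically). a² = 43.56, b² = 68.89, c² = 31.36.
m_a = ½√(2·68.89 + 2·31.36 − 43.56) = ½√156.94 ≈ ½·12.5276 ≈ 6.26378
m_b = ½√(2·43.56 + 2·31.36 − 68.89) = ½√80.95 ≈ ½·8.99722 ≈ 4.49861
m_c = ½√(2·43.56 + 2·68.89 − 31.36) = ½√193.54 ≈ ½·13.9119 ≈ 6.95593

m_a = 6.264, m_b = 4.499, m_c = 6.956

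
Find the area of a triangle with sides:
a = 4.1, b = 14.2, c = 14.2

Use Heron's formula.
s = (4.1 + 14.2 + 14.2)/2 = 32.5/2 = 16.25
s − a = 12.15, s − b = 2.05, s − c = 2.05
s(s−a)(s−b)(s−c) = 16.25·12.15·2.05·2.05 ≈ 829.731
Area = √829.731 ≈ 28.8051

Area = 28.81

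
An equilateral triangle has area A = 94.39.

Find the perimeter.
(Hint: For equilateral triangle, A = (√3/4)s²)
A = (√3/4)s²  ⇒  s² = 4A/√3 = 4·94.39/√3 = 377.56/1.73205 ≈ 217.984
s ≈ √217.984 ≈ 14.7643
Perimeter = 3s ≈ 3·14.7643 ≈ 44.2929

Perimeter = 44.29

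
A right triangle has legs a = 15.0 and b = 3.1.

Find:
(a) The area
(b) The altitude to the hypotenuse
(a) The legs are perpendicular, so Area = ½·a·b = ½·15.0·3.1 = ½·46.5 = 23.25
(b) Hypotenuse c = √(a² + b²) = √(225 + 9.61) = √234.61 ≈ 15.317
    Area = ½·c·h_c  ⇒  h_c = 2·Area/c = 46.5/15.317 ≈ 3.03585

Area = 23.25, h_c = 3.036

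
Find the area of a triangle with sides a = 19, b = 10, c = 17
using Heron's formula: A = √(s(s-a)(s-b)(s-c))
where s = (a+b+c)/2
s = (19 + 10 + 17)/2 = 46/2 = 23
s − a = 4, s − b = 13, s − c = 6
s(s−a)(s−b)(s−c) = 23·4·13·6 = 7176
Area = √7176 ≈ 84.7113

s = 23.0, Area = 84.71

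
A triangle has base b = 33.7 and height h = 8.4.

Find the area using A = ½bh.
A = ½·b·h = ½·33.7·8.4 = ½·283.08 = 141.54

Area = 141.54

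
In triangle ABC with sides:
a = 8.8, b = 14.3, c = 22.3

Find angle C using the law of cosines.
c² = a² + b² − 2ab·cos(C)  ⇒  cos(C) = (a² + b² − c²)/(2ab)
cos(C) = (8.8² + 14.3² − 22.3²)/(2·8.8·14.3) = (77.44 + 204.49 − 497.29)/251.68 = -215.36/251.68 ≈ -0.85569
C = arccos(-0.85569) ≈ 148.836°

C = 148.8°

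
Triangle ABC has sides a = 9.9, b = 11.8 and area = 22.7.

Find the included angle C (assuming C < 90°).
Area = ½·a·b·sin(C)  ⇒  sin(C) = 2·Area/(a·b) = 2·22.7/(9.9·11.8) = 45.4/116.82 ≈ 0.388632
C = arcsin(0.388632) ≈ 22.8694° (taking the acute solution since C < 90°)

C = 22.87°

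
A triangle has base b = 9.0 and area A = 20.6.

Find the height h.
A = ½·b·h  ⇒  h = 2A/b = 2·20.6/9.0 = 41.2/9.0 ≈ 4.57778

h = 4.578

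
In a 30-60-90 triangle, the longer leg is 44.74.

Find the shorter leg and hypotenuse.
In a 30-60-90 triangle the sides are in ratio 1 : √3 : 2, so short leg = long leg/√3 and hypotenuse = 2·(short leg).
Short leg = 44.74/√3 ≈ 44.74/1.73205 ≈ 25.8307
Hypotenuse = 2·25.8307 ≈ 51.6613

Short leg = 25.83, Hypotenuse = 51.66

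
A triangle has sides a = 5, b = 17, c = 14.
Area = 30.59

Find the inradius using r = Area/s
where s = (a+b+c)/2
s = (5 + 17 + 14)/2 = 36/2 = 18
r = Area/s = 30.59/18 ≈ 1.69944

r = 1.699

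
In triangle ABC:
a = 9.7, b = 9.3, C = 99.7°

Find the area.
Two sides and the included angle (SAS): A = ½·a·b·sin(C) = ½·9.7·9.3·sin(99.7°)
sin(99.7°) ≈ 0.985703
A ≈ ½·90.21·0.985703 = 45.105·0.985703 ≈ 44.4602

Area = 44.46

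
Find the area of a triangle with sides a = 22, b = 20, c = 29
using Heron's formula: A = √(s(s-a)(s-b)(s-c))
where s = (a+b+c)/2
s = (22 + 20 + 29)/2 = 71/2 = 35.5
s − a = 13.5, s − b = 15.5, s − c = 6.5
s(s−a)(s−b)(s−c) = 35.5·13.5·15.5·6.5 = 48284.4375
Area = √48284.4375 ≈ 219.737

s = 35.5, Area = 219.7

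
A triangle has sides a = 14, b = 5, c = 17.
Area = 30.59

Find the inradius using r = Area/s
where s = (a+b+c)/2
s = (14 + 5 + 17)/2 = 36/2 = 18
r = Area/s = 30.59/18 ≈ 1.69944

r = 1.699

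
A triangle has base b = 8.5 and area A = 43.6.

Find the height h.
A = ½·b·h  ⇒  h = 2A/b = 2·43.6/8.5 = 87.2/8.5 ≈ 10.2588

h = 10.26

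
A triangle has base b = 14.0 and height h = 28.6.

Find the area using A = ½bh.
A = ½·b·h = ½·14.0·28.6 = ½·400.4 = 200.2

Area = 200.2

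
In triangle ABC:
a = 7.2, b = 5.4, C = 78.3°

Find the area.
Two sides and the included angle (SAS): A = ½·a·b·sin(C) = ½·7.2·5.4·sin(78.3°)
sin(78.3°) ≈ 0.979223
A ≈ ½·38.88·0.979223 = 19.44·0.979223 ≈ 19.0361

Area = 19.04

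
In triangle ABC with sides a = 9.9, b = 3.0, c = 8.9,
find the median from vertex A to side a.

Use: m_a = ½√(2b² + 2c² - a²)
m_a = ½√(2·3.0² + 2·8.9² − 9.9²) = ½√(2·9 + 2·79.21 − 98.01) = ½√(18 + 158.42 − 98.01) = ½√78.41
√78.41 ≈ 8.85494, so m_a ≈ 4.42747

m_a = 4.427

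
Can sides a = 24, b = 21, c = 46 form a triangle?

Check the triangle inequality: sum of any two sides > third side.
a + b vs c: 24 + 21 = 45 ≤ 46  ✗
a + c vs b: 24 + 46 = 70 > 21  ✓
b + c vs a: 21 + 46 = 67 > 24  ✓

No: 24 + 21 = 45 is not > 46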